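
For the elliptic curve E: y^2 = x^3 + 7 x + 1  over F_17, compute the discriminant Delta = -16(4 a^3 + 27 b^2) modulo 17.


4 a^3 + 27 b^2 = 4*7^3 + 27*1^2 = 1372 + 27 = 1399
Delta = -16 * (1399) = -22384
Delta mod 17 = 5

Delta = 5 (mod 17)


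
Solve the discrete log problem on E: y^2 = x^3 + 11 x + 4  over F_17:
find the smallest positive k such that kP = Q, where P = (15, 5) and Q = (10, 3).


Enumerate multiples of P until we hit Q = (10, 3):
  1P = (15, 5)
  2P = (3, 9)
  3P = (1, 13)
  4P = (10, 14)
  5P = (0, 2)
  6P = (0, 15)
  7P = (10, 3)
Match found at i = 7.

k = 7


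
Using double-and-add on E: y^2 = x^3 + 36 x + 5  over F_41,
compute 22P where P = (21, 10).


k = 22 = 10110_2 (binary, LSB first: 01101)
Double-and-add from P = (21, 10):
  bit 0 = 0: acc unchanged = O
  bit 1 = 1: acc = O + (20, 19) = (20, 19)
  bit 2 = 1: acc = (20, 19) + (5, 33) = (34, 5)
  bit 3 = 0: acc unchanged = (34, 5)
  bit 4 = 1: acc = (34, 5) + (32, 31) = (21, 31)

22P = (21, 31)


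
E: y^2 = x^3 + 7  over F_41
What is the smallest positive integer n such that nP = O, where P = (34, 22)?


Compute successive multiples of P until we hit O:
  1P = (34, 22)
  2P = (37, 36)
  3P = (10, 8)
  4P = (13, 21)
  5P = (39, 9)
  6P = (1, 7)
  7P = (14, 2)
  8P = (35, 18)
  ... (continuing to 42P)
  42P = O

ord(P) = 42


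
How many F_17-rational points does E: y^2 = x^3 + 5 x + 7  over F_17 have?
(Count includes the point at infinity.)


For each x in F_17, count y with y^2 = x^3 + 5 x + 7 mod 17:
  x = 1: RHS = 13, y in [8, 9]  -> 2 point(s)
  x = 2: RHS = 8, y in [5, 12]  -> 2 point(s)
  x = 3: RHS = 15, y in [7, 10]  -> 2 point(s)
  x = 5: RHS = 4, y in [2, 15]  -> 2 point(s)
  x = 6: RHS = 15, y in [7, 10]  -> 2 point(s)
  x = 8: RHS = 15, y in [7, 10]  -> 2 point(s)
  x = 9: RHS = 16, y in [4, 13]  -> 2 point(s)
  x = 11: RHS = 16, y in [4, 13]  -> 2 point(s)
  x = 13: RHS = 8, y in [5, 12]  -> 2 point(s)
  x = 14: RHS = 16, y in [4, 13]  -> 2 point(s)
  x = 16: RHS = 1, y in [1, 16]  -> 2 point(s)
Affine points: 22. Add the point at infinity: total = 23.

#E(F_17) = 23


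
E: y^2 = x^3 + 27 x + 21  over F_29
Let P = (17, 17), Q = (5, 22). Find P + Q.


P != Q, so use the chord formula.
s = (y2 - y1) / (x2 - x1) = (5) / (17) mod 29 = 2
x3 = s^2 - x1 - x2 mod 29 = 2^2 - 17 - 5 = 11
y3 = s (x1 - x3) - y1 mod 29 = 2 * (17 - 11) - 17 = 24

P + Q = (11, 24)


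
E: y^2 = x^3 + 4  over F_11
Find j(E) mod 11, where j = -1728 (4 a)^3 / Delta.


Delta = -16(4 a^3 + 27 b^2) mod 11 = 7
-1728 * (4 a)^3 = -1728 * (4*0)^3 mod 11 = 0
j = 0 * 7^(-1) mod 11 = 0

j = 0 (mod 11)


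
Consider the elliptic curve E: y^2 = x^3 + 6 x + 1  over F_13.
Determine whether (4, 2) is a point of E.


Check whether y^2 = x^3 + 6 x + 1 (mod 13) for (x, y) = (4, 2).
LHS: y^2 = 2^2 mod 13 = 4
RHS: x^3 + 6 x + 1 = 4^3 + 6*4 + 1 mod 13 = 11
LHS != RHS

No, not on the curve


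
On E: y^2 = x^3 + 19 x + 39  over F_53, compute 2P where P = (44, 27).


Doubling: s = (3 x1^2 + a) / (2 y1)
s = (3*44^2 + 19) / (2*27) mod 53 = 50
x3 = s^2 - 2 x1 mod 53 = 50^2 - 2*44 = 27
y3 = s (x1 - x3) - y1 mod 53 = 50 * (44 - 27) - 27 = 28

2P = (27, 28)


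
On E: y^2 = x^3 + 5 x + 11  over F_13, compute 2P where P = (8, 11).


Doubling: s = (3 x1^2 + a) / (2 y1)
s = (3*8^2 + 5) / (2*11) mod 13 = 6
x3 = s^2 - 2 x1 mod 13 = 6^2 - 2*8 = 7
y3 = s (x1 - x3) - y1 mod 13 = 6 * (8 - 7) - 11 = 8

2P = (7, 8)


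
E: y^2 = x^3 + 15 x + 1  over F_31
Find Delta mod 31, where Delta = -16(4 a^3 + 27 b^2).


4 a^3 + 27 b^2 = 4*15^3 + 27*1^2 = 13500 + 27 = 13527
Delta = -16 * (13527) = -216432
Delta mod 31 = 10

Delta = 10 (mod 31)


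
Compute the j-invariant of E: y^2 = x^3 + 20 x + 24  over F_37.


Delta = -16(4 a^3 + 27 b^2) mod 37 = 36
-1728 * (4 a)^3 = -1728 * (4*20)^3 mod 37 = 8
j = 8 * 36^(-1) mod 37 = 29

j = 29 (mod 37)


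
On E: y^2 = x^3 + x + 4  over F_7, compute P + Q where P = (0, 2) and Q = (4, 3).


P != Q, so use the chord formula.
s = (y2 - y1) / (x2 - x1) = (1) / (4) mod 7 = 2
x3 = s^2 - x1 - x2 mod 7 = 2^2 - 0 - 4 = 0
y3 = s (x1 - x3) - y1 mod 7 = 2 * (0 - 0) - 2 = 5

P + Q = (0, 5)


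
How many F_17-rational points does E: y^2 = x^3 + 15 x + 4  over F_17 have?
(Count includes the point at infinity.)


For each x in F_17, count y with y^2 = x^3 + 15 x + 4 mod 17:
  x = 0: RHS = 4, y in [2, 15]  -> 2 point(s)
  x = 2: RHS = 8, y in [5, 12]  -> 2 point(s)
  x = 3: RHS = 8, y in [5, 12]  -> 2 point(s)
  x = 4: RHS = 9, y in [3, 14]  -> 2 point(s)
  x = 5: RHS = 0, y in [0]  -> 1 point(s)
  x = 6: RHS = 4, y in [2, 15]  -> 2 point(s)
  x = 9: RHS = 1, y in [1, 16]  -> 2 point(s)
  x = 10: RHS = 15, y in [7, 10]  -> 2 point(s)
  x = 11: RHS = 4, y in [2, 15]  -> 2 point(s)
  x = 12: RHS = 8, y in [5, 12]  -> 2 point(s)
  x = 13: RHS = 16, y in [4, 13]  -> 2 point(s)
  x = 14: RHS = 0, y in [0]  -> 1 point(s)
  x = 15: RHS = 0, y in [0]  -> 1 point(s)
Affine points: 23. Add the point at infinity: total = 24.

#E(F_17) = 24


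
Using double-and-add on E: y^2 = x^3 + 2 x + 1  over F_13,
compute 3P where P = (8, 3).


k = 3 = 11_2 (binary, LSB first: 11)
Double-and-add from P = (8, 3):
  bit 0 = 1: acc = O + (8, 3) = (8, 3)
  bit 1 = 1: acc = (8, 3) + (1, 11) = (0, 12)

3P = (0, 12)


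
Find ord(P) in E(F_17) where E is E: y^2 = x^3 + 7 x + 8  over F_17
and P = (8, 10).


Compute successive multiples of P until we hit O:
  1P = (8, 10)
  2P = (0, 5)
  3P = (7, 14)
  4P = (1, 13)
  5P = (12, 16)
  6P = (12, 1)
  7P = (1, 4)
  8P = (7, 3)
  ... (continuing to 11P)
  11P = O

ord(P) = 11


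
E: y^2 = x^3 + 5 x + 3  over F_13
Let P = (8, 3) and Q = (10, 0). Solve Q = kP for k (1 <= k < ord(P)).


Enumerate multiples of P until we hit Q = (10, 0):
  1P = (8, 3)
  2P = (0, 4)
  3P = (4, 3)
  4P = (1, 10)
  5P = (5, 7)
  6P = (9, 7)
  7P = (12, 7)
  8P = (7, 11)
  9P = (10, 0)
Match found at i = 9.

k = 9


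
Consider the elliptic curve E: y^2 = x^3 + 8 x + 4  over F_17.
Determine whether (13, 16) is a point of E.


Check whether y^2 = x^3 + 8 x + 4 (mod 17) for (x, y) = (13, 16).
LHS: y^2 = 16^2 mod 17 = 1
RHS: x^3 + 8 x + 4 = 13^3 + 8*13 + 4 mod 17 = 10
LHS != RHS

No, not on the curve


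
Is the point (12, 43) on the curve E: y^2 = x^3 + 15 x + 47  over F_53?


Check whether y^2 = x^3 + 15 x + 47 (mod 53) for (x, y) = (12, 43).
LHS: y^2 = 43^2 mod 53 = 47
RHS: x^3 + 15 x + 47 = 12^3 + 15*12 + 47 mod 53 = 47
LHS = RHS

Yes, on the curve


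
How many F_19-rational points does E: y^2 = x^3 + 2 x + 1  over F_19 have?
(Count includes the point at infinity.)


For each x in F_19, count y with y^2 = x^3 + 2 x + 1 mod 19:
  x = 0: RHS = 1, y in [1, 18]  -> 2 point(s)
  x = 1: RHS = 4, y in [2, 17]  -> 2 point(s)
  x = 4: RHS = 16, y in [4, 15]  -> 2 point(s)
  x = 6: RHS = 1, y in [1, 18]  -> 2 point(s)
  x = 7: RHS = 16, y in [4, 15]  -> 2 point(s)
  x = 8: RHS = 16, y in [4, 15]  -> 2 point(s)
  x = 9: RHS = 7, y in [8, 11]  -> 2 point(s)
  x = 11: RHS = 5, y in [9, 10]  -> 2 point(s)
  x = 12: RHS = 5, y in [9, 10]  -> 2 point(s)
  x = 13: RHS = 1, y in [1, 18]  -> 2 point(s)
  x = 15: RHS = 5, y in [9, 10]  -> 2 point(s)
  x = 16: RHS = 6, y in [5, 14]  -> 2 point(s)
  x = 18: RHS = 17, y in [6, 13]  -> 2 point(s)
Affine points: 26. Add the point at infinity: total = 27.

#E(F_19) = 27


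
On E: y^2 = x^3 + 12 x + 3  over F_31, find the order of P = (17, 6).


Compute successive multiples of P until we hit O:
  1P = (17, 6)
  2P = (17, 25)
  3P = O

ord(P) = 3


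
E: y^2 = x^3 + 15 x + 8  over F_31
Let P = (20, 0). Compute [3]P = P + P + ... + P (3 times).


k = 3 = 11_2 (binary, LSB first: 11)
Double-and-add from P = (20, 0):
  bit 0 = 1: acc = O + (20, 0) = (20, 0)
  bit 1 = 1: acc = (20, 0) + O = (20, 0)

3P = (20, 0)


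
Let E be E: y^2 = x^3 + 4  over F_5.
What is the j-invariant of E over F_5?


Delta = -16(4 a^3 + 27 b^2) mod 5 = 3
-1728 * (4 a)^3 = -1728 * (4*0)^3 mod 5 = 0
j = 0 * 3^(-1) mod 5 = 0

j = 0 (mod 5)


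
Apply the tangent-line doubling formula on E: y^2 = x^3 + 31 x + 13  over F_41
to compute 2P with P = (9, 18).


Doubling: s = (3 x1^2 + a) / (2 y1)
s = (3*9^2 + 31) / (2*18) mod 41 = 19
x3 = s^2 - 2 x1 mod 41 = 19^2 - 2*9 = 15
y3 = s (x1 - x3) - y1 mod 41 = 19 * (9 - 15) - 18 = 32

2P = (15, 32)


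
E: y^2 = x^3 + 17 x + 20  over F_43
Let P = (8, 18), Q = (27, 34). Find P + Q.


P != Q, so use the chord formula.
s = (y2 - y1) / (x2 - x1) = (16) / (19) mod 43 = 28
x3 = s^2 - x1 - x2 mod 43 = 28^2 - 8 - 27 = 18
y3 = s (x1 - x3) - y1 mod 43 = 28 * (8 - 18) - 18 = 3

P + Q = (18, 3)


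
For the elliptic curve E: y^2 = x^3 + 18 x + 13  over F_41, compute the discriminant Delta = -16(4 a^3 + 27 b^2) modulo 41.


4 a^3 + 27 b^2 = 4*18^3 + 27*13^2 = 23328 + 4563 = 27891
Delta = -16 * (27891) = -446256
Delta mod 41 = 29

Delta = 29 (mod 41)


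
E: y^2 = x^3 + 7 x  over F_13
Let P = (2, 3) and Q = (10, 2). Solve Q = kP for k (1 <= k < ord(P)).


Enumerate multiples of P until we hit Q = (10, 2):
  1P = (2, 3)
  2P = (10, 2)
Match found at i = 2.

k = 2


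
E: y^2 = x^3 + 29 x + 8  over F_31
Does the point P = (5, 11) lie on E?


Check whether y^2 = x^3 + 29 x + 8 (mod 31) for (x, y) = (5, 11).
LHS: y^2 = 11^2 mod 31 = 28
RHS: x^3 + 29 x + 8 = 5^3 + 29*5 + 8 mod 31 = 30
LHS != RHS

No, not on the curve


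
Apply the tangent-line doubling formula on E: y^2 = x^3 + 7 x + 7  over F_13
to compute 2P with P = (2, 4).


Doubling: s = (3 x1^2 + a) / (2 y1)
s = (3*2^2 + 7) / (2*4) mod 13 = 4
x3 = s^2 - 2 x1 mod 13 = 4^2 - 2*2 = 12
y3 = s (x1 - x3) - y1 mod 13 = 4 * (2 - 12) - 4 = 8

2P = (12, 8)


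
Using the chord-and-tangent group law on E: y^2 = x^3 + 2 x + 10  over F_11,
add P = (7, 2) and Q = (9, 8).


P != Q, so use the chord formula.
s = (y2 - y1) / (x2 - x1) = (6) / (2) mod 11 = 3
x3 = s^2 - x1 - x2 mod 11 = 3^2 - 7 - 9 = 4
y3 = s (x1 - x3) - y1 mod 11 = 3 * (7 - 4) - 2 = 7

P + Q = (4, 7)


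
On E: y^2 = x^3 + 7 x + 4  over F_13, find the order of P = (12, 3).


Compute successive multiples of P until we hit O:
  1P = (12, 3)
  2P = (12, 10)
  3P = O

ord(P) = 3


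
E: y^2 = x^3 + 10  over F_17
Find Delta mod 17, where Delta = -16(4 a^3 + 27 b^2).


4 a^3 + 27 b^2 = 4*0^3 + 27*10^2 = 0 + 2700 = 2700
Delta = -16 * (2700) = -43200
Delta mod 17 = 14

Delta = 14 (mod 17)


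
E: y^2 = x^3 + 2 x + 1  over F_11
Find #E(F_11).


For each x in F_11, count y with y^2 = x^3 + 2 x + 1 mod 11:
  x = 0: RHS = 1, y in [1, 10]  -> 2 point(s)
  x = 1: RHS = 4, y in [2, 9]  -> 2 point(s)
  x = 3: RHS = 1, y in [1, 10]  -> 2 point(s)
  x = 5: RHS = 4, y in [2, 9]  -> 2 point(s)
  x = 6: RHS = 9, y in [3, 8]  -> 2 point(s)
  x = 8: RHS = 1, y in [1, 10]  -> 2 point(s)
  x = 9: RHS = 0, y in [0]  -> 1 point(s)
  x = 10: RHS = 9, y in [3, 8]  -> 2 point(s)
Affine points: 15. Add the point at infinity: total = 16.

#E(F_11) = 16


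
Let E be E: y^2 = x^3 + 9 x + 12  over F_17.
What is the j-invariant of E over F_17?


Delta = -16(4 a^3 + 27 b^2) mod 17 = 4
-1728 * (4 a)^3 = -1728 * (4*9)^3 mod 17 = 14
j = 14 * 4^(-1) mod 17 = 12

j = 12 (mod 17)


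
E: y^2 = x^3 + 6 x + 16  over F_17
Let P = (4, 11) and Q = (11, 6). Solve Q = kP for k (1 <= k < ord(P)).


Enumerate multiples of P until we hit Q = (11, 6):
  1P = (4, 11)
  2P = (8, 7)
  3P = (6, 8)
  4P = (5, 16)
  5P = (16, 14)
  6P = (13, 8)
  7P = (2, 11)
  8P = (11, 6)
Match found at i = 8.

k = 8


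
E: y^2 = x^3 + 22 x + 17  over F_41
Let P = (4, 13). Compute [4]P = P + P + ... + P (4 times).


k = 4 = 100_2 (binary, LSB first: 001)
Double-and-add from P = (4, 13):
  bit 0 = 0: acc unchanged = O
  bit 1 = 0: acc unchanged = O
  bit 2 = 1: acc = O + (8, 7) = (8, 7)

4P = (8, 7)


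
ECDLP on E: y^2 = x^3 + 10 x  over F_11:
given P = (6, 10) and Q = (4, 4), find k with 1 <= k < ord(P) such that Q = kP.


Enumerate multiples of P until we hit Q = (4, 4):
  1P = (6, 10)
  2P = (4, 4)
Match found at i = 2.

k = 2


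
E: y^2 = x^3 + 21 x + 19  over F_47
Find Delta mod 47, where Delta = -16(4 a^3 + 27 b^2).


4 a^3 + 27 b^2 = 4*21^3 + 27*19^2 = 37044 + 9747 = 46791
Delta = -16 * (46791) = -748656
Delta mod 47 = 7

Delta = 7 (mod 47)


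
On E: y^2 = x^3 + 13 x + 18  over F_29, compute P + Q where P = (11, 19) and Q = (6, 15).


P != Q, so use the chord formula.
s = (y2 - y1) / (x2 - x1) = (25) / (24) mod 29 = 24
x3 = s^2 - x1 - x2 mod 29 = 24^2 - 11 - 6 = 8
y3 = s (x1 - x3) - y1 mod 29 = 24 * (11 - 8) - 19 = 24

P + Q = (8, 24)


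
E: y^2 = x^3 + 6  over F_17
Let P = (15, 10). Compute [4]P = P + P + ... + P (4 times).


k = 4 = 100_2 (binary, LSB first: 001)
Double-and-add from P = (15, 10):
  bit 0 = 0: acc unchanged = O
  bit 1 = 0: acc unchanged = O
  bit 2 = 1: acc = O + (3, 13) = (3, 13)

4P = (3, 13)


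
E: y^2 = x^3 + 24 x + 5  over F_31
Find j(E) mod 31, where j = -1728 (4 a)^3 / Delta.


Delta = -16(4 a^3 + 27 b^2) mod 31 = 23
-1728 * (4 a)^3 = -1728 * (4*24)^3 mod 31 = 30
j = 30 * 23^(-1) mod 31 = 4

j = 4 (mod 31)


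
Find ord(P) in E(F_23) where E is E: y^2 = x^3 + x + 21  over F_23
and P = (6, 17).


Compute successive multiples of P until we hit O:
  1P = (6, 17)
  2P = (17, 12)
  3P = (8, 9)
  4P = (2, 13)
  5P = (16, 19)
  6P = (13, 0)
  7P = (16, 4)
  8P = (2, 10)
  ... (continuing to 12P)
  12P = O

ord(P) = 12


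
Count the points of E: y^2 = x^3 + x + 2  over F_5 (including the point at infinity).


For each x in F_5, count y with y^2 = x^3 + 1 x + 2 mod 5:
  x = 1: RHS = 4, y in [2, 3]  -> 2 point(s)
  x = 4: RHS = 0, y in [0]  -> 1 point(s)
Affine points: 3. Add the point at infinity: total = 4.

#E(F_5) = 4


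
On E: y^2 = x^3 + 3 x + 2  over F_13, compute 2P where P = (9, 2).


Doubling: s = (3 x1^2 + a) / (2 y1)
s = (3*9^2 + 3) / (2*2) mod 13 = 3
x3 = s^2 - 2 x1 mod 13 = 3^2 - 2*9 = 4
y3 = s (x1 - x3) - y1 mod 13 = 3 * (9 - 4) - 2 = 0

2P = (4, 0)


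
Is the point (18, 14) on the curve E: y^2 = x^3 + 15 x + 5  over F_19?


Check whether y^2 = x^3 + 15 x + 5 (mod 19) for (x, y) = (18, 14).
LHS: y^2 = 14^2 mod 19 = 6
RHS: x^3 + 15 x + 5 = 18^3 + 15*18 + 5 mod 19 = 8
LHS != RHS

No, not on the curve


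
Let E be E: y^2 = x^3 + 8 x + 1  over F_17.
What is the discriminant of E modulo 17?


4 a^3 + 27 b^2 = 4*8^3 + 27*1^2 = 2048 + 27 = 2075
Delta = -16 * (2075) = -33200
Delta mod 17 = 1

Delta = 1 (mod 17)


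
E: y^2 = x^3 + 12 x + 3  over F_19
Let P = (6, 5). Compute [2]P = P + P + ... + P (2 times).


k = 2 = 10_2 (binary, LSB first: 01)
Double-and-add from P = (6, 5):
  bit 0 = 0: acc unchanged = O
  bit 1 = 1: acc = O + (18, 3) = (18, 3)

2P = (18, 3)


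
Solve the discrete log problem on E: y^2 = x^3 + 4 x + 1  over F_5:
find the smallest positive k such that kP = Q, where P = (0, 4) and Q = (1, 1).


Enumerate multiples of P until we hit Q = (1, 1):
  1P = (0, 4)
  2P = (4, 4)
  3P = (1, 1)
Match found at i = 3.

k = 3


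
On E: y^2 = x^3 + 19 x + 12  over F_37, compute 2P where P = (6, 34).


Doubling: s = (3 x1^2 + a) / (2 y1)
s = (3*6^2 + 19) / (2*34) mod 37 = 22
x3 = s^2 - 2 x1 mod 37 = 22^2 - 2*6 = 28
y3 = s (x1 - x3) - y1 mod 37 = 22 * (6 - 28) - 34 = 0

2P = (28, 0)


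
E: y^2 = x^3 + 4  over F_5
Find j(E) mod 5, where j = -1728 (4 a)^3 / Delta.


Delta = -16(4 a^3 + 27 b^2) mod 5 = 3
-1728 * (4 a)^3 = -1728 * (4*0)^3 mod 5 = 0
j = 0 * 3^(-1) mod 5 = 0

j = 0 (mod 5)


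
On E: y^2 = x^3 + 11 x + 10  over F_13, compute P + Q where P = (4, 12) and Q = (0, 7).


P != Q, so use the chord formula.
s = (y2 - y1) / (x2 - x1) = (8) / (9) mod 13 = 11
x3 = s^2 - x1 - x2 mod 13 = 11^2 - 4 - 0 = 0
y3 = s (x1 - x3) - y1 mod 13 = 11 * (4 - 0) - 12 = 6

P + Q = (0, 6)


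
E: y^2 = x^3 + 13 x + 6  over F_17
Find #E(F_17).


For each x in F_17, count y with y^2 = x^3 + 13 x + 6 mod 17:
  x = 3: RHS = 4, y in [2, 15]  -> 2 point(s)
  x = 5: RHS = 9, y in [3, 14]  -> 2 point(s)
  x = 7: RHS = 15, y in [7, 10]  -> 2 point(s)
  x = 9: RHS = 2, y in [6, 11]  -> 2 point(s)
  x = 11: RHS = 1, y in [1, 16]  -> 2 point(s)
  x = 13: RHS = 9, y in [3, 14]  -> 2 point(s)
  x = 14: RHS = 8, y in [5, 12]  -> 2 point(s)
  x = 16: RHS = 9, y in [3, 14]  -> 2 point(s)
Affine points: 16. Add the point at infinity: total = 17.

#E(F_17) = 17


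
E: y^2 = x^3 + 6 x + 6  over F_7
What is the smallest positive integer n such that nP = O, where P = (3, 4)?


Compute successive multiples of P until we hit O:
  1P = (3, 4)
  2P = (5, 0)
  3P = (3, 3)
  4P = O

ord(P) = 4


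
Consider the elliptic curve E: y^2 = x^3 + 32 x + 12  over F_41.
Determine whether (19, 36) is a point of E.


Check whether y^2 = x^3 + 32 x + 12 (mod 41) for (x, y) = (19, 36).
LHS: y^2 = 36^2 mod 41 = 25
RHS: x^3 + 32 x + 12 = 19^3 + 32*19 + 12 mod 41 = 17
LHS != RHS

No, not on the curve


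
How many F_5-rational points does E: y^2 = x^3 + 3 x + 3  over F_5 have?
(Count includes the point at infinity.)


For each x in F_5, count y with y^2 = x^3 + 3 x + 3 mod 5:
  x = 3: RHS = 4, y in [2, 3]  -> 2 point(s)
  x = 4: RHS = 4, y in [2, 3]  -> 2 point(s)
Affine points: 4. Add the point at infinity: total = 5.

#E(F_5) = 5


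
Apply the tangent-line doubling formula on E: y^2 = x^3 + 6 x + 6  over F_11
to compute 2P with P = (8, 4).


Doubling: s = (3 x1^2 + a) / (2 y1)
s = (3*8^2 + 6) / (2*4) mod 11 = 0
x3 = s^2 - 2 x1 mod 11 = 0^2 - 2*8 = 6
y3 = s (x1 - x3) - y1 mod 11 = 0 * (8 - 6) - 4 = 7

2P = (6, 7)


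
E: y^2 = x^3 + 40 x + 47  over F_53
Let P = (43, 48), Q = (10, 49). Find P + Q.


P != Q, so use the chord formula.
s = (y2 - y1) / (x2 - x1) = (1) / (20) mod 53 = 8
x3 = s^2 - x1 - x2 mod 53 = 8^2 - 43 - 10 = 11
y3 = s (x1 - x3) - y1 mod 53 = 8 * (43 - 11) - 48 = 49

P + Q = (11, 49)


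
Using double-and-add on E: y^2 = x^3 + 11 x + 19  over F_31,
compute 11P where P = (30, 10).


k = 11 = 1011_2 (binary, LSB first: 1101)
Double-and-add from P = (30, 10):
  bit 0 = 1: acc = O + (30, 10) = (30, 10)
  bit 1 = 1: acc = (30, 10) + (9, 14) = (12, 22)
  bit 2 = 0: acc unchanged = (12, 22)
  bit 3 = 1: acc = (12, 22) + (11, 13) = (27, 29)

11P = (27, 29)


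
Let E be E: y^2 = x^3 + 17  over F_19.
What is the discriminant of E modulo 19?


4 a^3 + 27 b^2 = 4*0^3 + 27*17^2 = 0 + 7803 = 7803
Delta = -16 * (7803) = -124848
Delta mod 19 = 1

Delta = 1 (mod 19)


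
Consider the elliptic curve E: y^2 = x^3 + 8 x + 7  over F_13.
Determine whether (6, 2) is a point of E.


Check whether y^2 = x^3 + 8 x + 7 (mod 13) for (x, y) = (6, 2).
LHS: y^2 = 2^2 mod 13 = 4
RHS: x^3 + 8 x + 7 = 6^3 + 8*6 + 7 mod 13 = 11
LHS != RHS

No, not on the curve


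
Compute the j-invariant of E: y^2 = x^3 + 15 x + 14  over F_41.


Delta = -16(4 a^3 + 27 b^2) mod 41 = 22
-1728 * (4 a)^3 = -1728 * (4*15)^3 mod 41 = 10
j = 10 * 22^(-1) mod 41 = 34

j = 34 (mod 41)


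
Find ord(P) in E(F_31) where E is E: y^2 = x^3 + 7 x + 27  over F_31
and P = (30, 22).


Compute successive multiples of P until we hit O:
  1P = (30, 22)
  2P = (18, 23)
  3P = (28, 14)
  4P = (20, 18)
  5P = (1, 2)
  6P = (7, 27)
  7P = (22, 14)
  8P = (11, 28)
  ... (continuing to 33P)
  33P = O

ord(P) = 33


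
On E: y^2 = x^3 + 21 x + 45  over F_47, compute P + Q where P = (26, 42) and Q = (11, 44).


P != Q, so use the chord formula.
s = (y2 - y1) / (x2 - x1) = (2) / (32) mod 47 = 3
x3 = s^2 - x1 - x2 mod 47 = 3^2 - 26 - 11 = 19
y3 = s (x1 - x3) - y1 mod 47 = 3 * (26 - 19) - 42 = 26

P + Q = (19, 26)


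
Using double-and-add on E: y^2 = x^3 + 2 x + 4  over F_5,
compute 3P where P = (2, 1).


k = 3 = 11_2 (binary, LSB first: 11)
Double-and-add from P = (2, 1):
  bit 0 = 1: acc = O + (2, 1) = (2, 1)
  bit 1 = 1: acc = (2, 1) + (0, 3) = (4, 1)

3P = (4, 1)


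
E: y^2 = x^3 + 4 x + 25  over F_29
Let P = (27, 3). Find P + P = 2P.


Doubling: s = (3 x1^2 + a) / (2 y1)
s = (3*27^2 + 4) / (2*3) mod 29 = 22
x3 = s^2 - 2 x1 mod 29 = 22^2 - 2*27 = 24
y3 = s (x1 - x3) - y1 mod 29 = 22 * (27 - 24) - 3 = 5

2P = (24, 5)


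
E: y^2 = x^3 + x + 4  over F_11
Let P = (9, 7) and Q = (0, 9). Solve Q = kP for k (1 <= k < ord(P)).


Enumerate multiples of P until we hit Q = (0, 9):
  1P = (9, 7)
  2P = (2, 5)
  3P = (3, 1)
  4P = (0, 2)
  5P = (0, 9)
Match found at i = 5.

k = 5


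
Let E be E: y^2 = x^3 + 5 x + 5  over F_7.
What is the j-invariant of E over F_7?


Delta = -16(4 a^3 + 27 b^2) mod 7 = 2
-1728 * (4 a)^3 = -1728 * (4*5)^3 mod 7 = 6
j = 6 * 2^(-1) mod 7 = 3

j = 3 (mod 7)


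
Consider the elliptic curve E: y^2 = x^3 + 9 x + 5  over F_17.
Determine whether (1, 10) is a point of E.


Check whether y^2 = x^3 + 9 x + 5 (mod 17) for (x, y) = (1, 10).
LHS: y^2 = 10^2 mod 17 = 15
RHS: x^3 + 9 x + 5 = 1^3 + 9*1 + 5 mod 17 = 15
LHS = RHS

Yes, on the curve


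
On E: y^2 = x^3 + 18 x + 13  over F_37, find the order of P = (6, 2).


Compute successive multiples of P until we hit O:
  1P = (6, 2)
  2P = (9, 33)
  3P = (26, 1)
  4P = (26, 36)
  5P = (9, 4)
  6P = (6, 35)
  7P = O

ord(P) = 7


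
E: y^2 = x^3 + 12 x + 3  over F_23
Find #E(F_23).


For each x in F_23, count y with y^2 = x^3 + 12 x + 3 mod 23:
  x = 0: RHS = 3, y in [7, 16]  -> 2 point(s)
  x = 1: RHS = 16, y in [4, 19]  -> 2 point(s)
  x = 2: RHS = 12, y in [9, 14]  -> 2 point(s)
  x = 4: RHS = 0, y in [0]  -> 1 point(s)
  x = 5: RHS = 4, y in [2, 21]  -> 2 point(s)
  x = 7: RHS = 16, y in [4, 19]  -> 2 point(s)
  x = 8: RHS = 13, y in [6, 17]  -> 2 point(s)
  x = 9: RHS = 12, y in [9, 14]  -> 2 point(s)
  x = 12: RHS = 12, y in [9, 14]  -> 2 point(s)
  x = 15: RHS = 16, y in [4, 19]  -> 2 point(s)
  x = 16: RHS = 13, y in [6, 17]  -> 2 point(s)
  x = 18: RHS = 2, y in [5, 18]  -> 2 point(s)
  x = 19: RHS = 6, y in [11, 12]  -> 2 point(s)
  x = 20: RHS = 9, y in [3, 20]  -> 2 point(s)
  x = 22: RHS = 13, y in [6, 17]  -> 2 point(s)
Affine points: 29. Add the point at infinity: total = 30.

#E(F_23) = 30


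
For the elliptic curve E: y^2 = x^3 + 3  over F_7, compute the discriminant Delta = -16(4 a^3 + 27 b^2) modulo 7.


4 a^3 + 27 b^2 = 4*0^3 + 27*3^2 = 0 + 243 = 243
Delta = -16 * (243) = -3888
Delta mod 7 = 4

Delta = 4 (mod 7)


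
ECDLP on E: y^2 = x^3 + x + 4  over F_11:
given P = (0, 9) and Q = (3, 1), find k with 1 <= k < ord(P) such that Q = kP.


Enumerate multiples of P until we hit Q = (3, 1):
  1P = (0, 9)
  2P = (9, 7)
  3P = (3, 10)
  4P = (2, 5)
  5P = (2, 6)
  6P = (3, 1)
Match found at i = 6.

k = 6


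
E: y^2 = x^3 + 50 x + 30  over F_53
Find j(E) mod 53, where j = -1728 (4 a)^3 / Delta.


Delta = -16(4 a^3 + 27 b^2) mod 53 = 40
-1728 * (4 a)^3 = -1728 * (4*50)^3 mod 53 = 17
j = 17 * 40^(-1) mod 53 = 15

j = 15 (mod 53)


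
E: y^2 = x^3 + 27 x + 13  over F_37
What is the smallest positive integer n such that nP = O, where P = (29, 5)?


Compute successive multiples of P until we hit O:
  1P = (29, 5)
  2P = (32, 7)
  3P = (34, 4)
  4P = (14, 29)
  5P = (1, 2)
  6P = (3, 11)
  7P = (16, 29)
  8P = (30, 31)
  ... (continuing to 24P)
  24P = O

ord(P) = 24


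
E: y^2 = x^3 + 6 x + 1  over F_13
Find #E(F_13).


For each x in F_13, count y with y^2 = x^3 + 6 x + 1 mod 13:
  x = 0: RHS = 1, y in [1, 12]  -> 2 point(s)
  x = 5: RHS = 0, y in [0]  -> 1 point(s)
  x = 7: RHS = 9, y in [3, 10]  -> 2 point(s)
  x = 9: RHS = 4, y in [2, 11]  -> 2 point(s)
Affine points: 7. Add the point at infinity: total = 8.

#E(F_13) = 8


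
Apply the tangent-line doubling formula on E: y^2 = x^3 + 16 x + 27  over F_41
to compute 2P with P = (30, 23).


Doubling: s = (3 x1^2 + a) / (2 y1)
s = (3*30^2 + 16) / (2*23) mod 41 = 2
x3 = s^2 - 2 x1 mod 41 = 2^2 - 2*30 = 26
y3 = s (x1 - x3) - y1 mod 41 = 2 * (30 - 26) - 23 = 26

2P = (26, 26)


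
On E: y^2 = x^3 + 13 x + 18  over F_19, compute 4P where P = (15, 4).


k = 4 = 100_2 (binary, LSB first: 001)
Double-and-add from P = (15, 4):
  bit 0 = 0: acc unchanged = O
  bit 1 = 0: acc unchanged = O
  bit 2 = 1: acc = O + (16, 16) = (16, 16)

4P = (16, 16)


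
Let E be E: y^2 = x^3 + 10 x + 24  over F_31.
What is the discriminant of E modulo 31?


4 a^3 + 27 b^2 = 4*10^3 + 27*24^2 = 4000 + 15552 = 19552
Delta = -16 * (19552) = -312832
Delta mod 31 = 20

Delta = 20 (mod 31)


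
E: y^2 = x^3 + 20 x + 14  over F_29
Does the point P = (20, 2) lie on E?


Check whether y^2 = x^3 + 20 x + 14 (mod 29) for (x, y) = (20, 2).
LHS: y^2 = 2^2 mod 29 = 4
RHS: x^3 + 20 x + 14 = 20^3 + 20*20 + 14 mod 29 = 4
LHS = RHS

Yes, on the curve


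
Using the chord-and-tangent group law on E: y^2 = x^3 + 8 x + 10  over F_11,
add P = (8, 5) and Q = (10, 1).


P != Q, so use the chord formula.
s = (y2 - y1) / (x2 - x1) = (7) / (2) mod 11 = 9
x3 = s^2 - x1 - x2 mod 11 = 9^2 - 8 - 10 = 8
y3 = s (x1 - x3) - y1 mod 11 = 9 * (8 - 8) - 5 = 6

P + Q = (8, 6)


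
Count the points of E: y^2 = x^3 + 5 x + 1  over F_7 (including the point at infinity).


For each x in F_7, count y with y^2 = x^3 + 5 x + 1 mod 7:
  x = 0: RHS = 1, y in [1, 6]  -> 2 point(s)
  x = 1: RHS = 0, y in [0]  -> 1 point(s)
  x = 3: RHS = 1, y in [1, 6]  -> 2 point(s)
  x = 4: RHS = 1, y in [1, 6]  -> 2 point(s)
  x = 5: RHS = 4, y in [2, 5]  -> 2 point(s)
  x = 6: RHS = 2, y in [3, 4]  -> 2 point(s)
Affine points: 11. Add the point at infinity: total = 12.

#E(F_7) = 12


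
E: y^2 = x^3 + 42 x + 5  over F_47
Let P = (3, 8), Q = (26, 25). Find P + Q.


P != Q, so use the chord formula.
s = (y2 - y1) / (x2 - x1) = (17) / (23) mod 47 = 13
x3 = s^2 - x1 - x2 mod 47 = 13^2 - 3 - 26 = 46
y3 = s (x1 - x3) - y1 mod 47 = 13 * (3 - 46) - 8 = 44

P + Q = (46, 44)


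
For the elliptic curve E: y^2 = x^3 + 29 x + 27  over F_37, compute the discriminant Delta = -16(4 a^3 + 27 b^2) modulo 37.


4 a^3 + 27 b^2 = 4*29^3 + 27*27^2 = 97556 + 19683 = 117239
Delta = -16 * (117239) = -1875824
Delta mod 37 = 2

Delta = 2 (mod 37)


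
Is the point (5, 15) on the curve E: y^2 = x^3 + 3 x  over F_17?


Check whether y^2 = x^3 + 3 x + 0 (mod 17) for (x, y) = (5, 15).
LHS: y^2 = 15^2 mod 17 = 4
RHS: x^3 + 3 x + 0 = 5^3 + 3*5 + 0 mod 17 = 4
LHS = RHS

Yes, on the curve


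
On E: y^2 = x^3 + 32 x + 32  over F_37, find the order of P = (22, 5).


Compute successive multiples of P until we hit O:
  1P = (22, 5)
  2P = (5, 24)
  3P = (6, 25)
  4P = (36, 31)
  5P = (27, 28)
  6P = (21, 7)
  7P = (35, 21)
  8P = (1, 18)
  ... (continuing to 31P)
  31P = O

ord(P) = 31


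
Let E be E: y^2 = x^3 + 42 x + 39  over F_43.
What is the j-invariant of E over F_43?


Delta = -16(4 a^3 + 27 b^2) mod 43 = 32
-1728 * (4 a)^3 = -1728 * (4*42)^3 mod 43 = 39
j = 39 * 32^(-1) mod 43 = 16

j = 16 (mod 43)


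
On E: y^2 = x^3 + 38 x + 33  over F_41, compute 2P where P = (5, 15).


Doubling: s = (3 x1^2 + a) / (2 y1)
s = (3*5^2 + 38) / (2*15) mod 41 = 27
x3 = s^2 - 2 x1 mod 41 = 27^2 - 2*5 = 22
y3 = s (x1 - x3) - y1 mod 41 = 27 * (5 - 22) - 15 = 18

2P = (22, 18)


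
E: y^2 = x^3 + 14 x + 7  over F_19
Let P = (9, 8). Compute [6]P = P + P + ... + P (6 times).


k = 6 = 110_2 (binary, LSB first: 011)
Double-and-add from P = (9, 8):
  bit 0 = 0: acc unchanged = O
  bit 1 = 1: acc = O + (10, 8) = (10, 8)
  bit 2 = 1: acc = (10, 8) + (8, 17) = (7, 7)

6P = (7, 7)


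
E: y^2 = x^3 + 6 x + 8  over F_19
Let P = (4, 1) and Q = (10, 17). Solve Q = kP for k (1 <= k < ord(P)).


Enumerate multiples of P until we hit Q = (10, 17):
  1P = (4, 1)
  2P = (18, 1)
  3P = (16, 18)
  4P = (8, 6)
  5P = (5, 12)
  6P = (17, 8)
  7P = (2, 3)
  8P = (14, 9)
  9P = (10, 17)
Match found at i = 9.

k = 9


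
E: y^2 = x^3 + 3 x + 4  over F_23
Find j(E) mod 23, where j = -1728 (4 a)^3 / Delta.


Delta = -16(4 a^3 + 27 b^2) mod 23 = 8
-1728 * (4 a)^3 = -1728 * (4*3)^3 mod 23 = 14
j = 14 * 8^(-1) mod 23 = 19

j = 19 (mod 23)


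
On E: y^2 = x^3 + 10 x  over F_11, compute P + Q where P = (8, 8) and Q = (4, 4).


P != Q, so use the chord formula.
s = (y2 - y1) / (x2 - x1) = (7) / (7) mod 11 = 1
x3 = s^2 - x1 - x2 mod 11 = 1^2 - 8 - 4 = 0
y3 = s (x1 - x3) - y1 mod 11 = 1 * (8 - 0) - 8 = 0

P + Q = (0, 0)


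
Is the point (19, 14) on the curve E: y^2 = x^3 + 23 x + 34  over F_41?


Check whether y^2 = x^3 + 23 x + 34 (mod 41) for (x, y) = (19, 14).
LHS: y^2 = 14^2 mod 41 = 32
RHS: x^3 + 23 x + 34 = 19^3 + 23*19 + 34 mod 41 = 32
LHS = RHS

Yes, on the curve


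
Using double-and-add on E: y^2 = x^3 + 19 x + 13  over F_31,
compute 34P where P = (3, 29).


k = 34 = 100010_2 (binary, LSB first: 010001)
Double-and-add from P = (3, 29):
  bit 0 = 0: acc unchanged = O
  bit 1 = 1: acc = O + (10, 5) = (10, 5)
  bit 2 = 0: acc unchanged = (10, 5)
  bit 3 = 0: acc unchanged = (10, 5)
  bit 4 = 0: acc unchanged = (10, 5)
  bit 5 = 1: acc = (10, 5) + (27, 11) = (10, 26)

34P = (10, 26)


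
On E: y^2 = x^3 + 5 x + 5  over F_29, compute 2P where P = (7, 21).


Doubling: s = (3 x1^2 + a) / (2 y1)
s = (3*7^2 + 5) / (2*21) mod 29 = 5
x3 = s^2 - 2 x1 mod 29 = 5^2 - 2*7 = 11
y3 = s (x1 - x3) - y1 mod 29 = 5 * (7 - 11) - 21 = 17

2P = (11, 17)


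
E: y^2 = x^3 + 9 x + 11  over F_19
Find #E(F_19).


For each x in F_19, count y with y^2 = x^3 + 9 x + 11 mod 19:
  x = 0: RHS = 11, y in [7, 12]  -> 2 point(s)
  x = 4: RHS = 16, y in [4, 15]  -> 2 point(s)
  x = 8: RHS = 6, y in [5, 14]  -> 2 point(s)
  x = 9: RHS = 4, y in [2, 17]  -> 2 point(s)
  x = 11: RHS = 16, y in [4, 15]  -> 2 point(s)
  x = 12: RHS = 4, y in [2, 17]  -> 2 point(s)
  x = 13: RHS = 7, y in [8, 11]  -> 2 point(s)
  x = 15: RHS = 6, y in [5, 14]  -> 2 point(s)
  x = 17: RHS = 4, y in [2, 17]  -> 2 point(s)
  x = 18: RHS = 1, y in [1, 18]  -> 2 point(s)
Affine points: 20. Add the point at infinity: total = 21.

#E(F_19) = 21


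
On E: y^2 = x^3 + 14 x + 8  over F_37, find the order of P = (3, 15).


Compute successive multiples of P until we hit O:
  1P = (3, 15)
  2P = (20, 0)
  3P = (3, 22)
  4P = O

ord(P) = 4


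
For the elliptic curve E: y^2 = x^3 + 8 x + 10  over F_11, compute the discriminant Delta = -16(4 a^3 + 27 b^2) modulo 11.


4 a^3 + 27 b^2 = 4*8^3 + 27*10^2 = 2048 + 2700 = 4748
Delta = -16 * (4748) = -75968
Delta mod 11 = 9

Delta = 9 (mod 11)


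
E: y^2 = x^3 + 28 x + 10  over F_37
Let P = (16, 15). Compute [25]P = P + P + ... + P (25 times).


k = 25 = 11001_2 (binary, LSB first: 10011)
Double-and-add from P = (16, 15):
  bit 0 = 1: acc = O + (16, 15) = (16, 15)
  bit 1 = 0: acc unchanged = (16, 15)
  bit 2 = 0: acc unchanged = (16, 15)
  bit 3 = 1: acc = (16, 15) + (5, 4) = (17, 21)
  bit 4 = 1: acc = (17, 21) + (28, 19) = (22, 27)

25P = (22, 27)


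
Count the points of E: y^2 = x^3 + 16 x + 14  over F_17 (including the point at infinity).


For each x in F_17, count y with y^2 = x^3 + 16 x + 14 mod 17:
  x = 3: RHS = 4, y in [2, 15]  -> 2 point(s)
  x = 5: RHS = 15, y in [7, 10]  -> 2 point(s)
  x = 8: RHS = 8, y in [5, 12]  -> 2 point(s)
  x = 10: RHS = 1, y in [1, 16]  -> 2 point(s)
  x = 11: RHS = 8, y in [5, 12]  -> 2 point(s)
  x = 12: RHS = 13, y in [8, 9]  -> 2 point(s)
  x = 15: RHS = 8, y in [5, 12]  -> 2 point(s)
Affine points: 14. Add the point at infinity: total = 15.

#E(F_17) = 15


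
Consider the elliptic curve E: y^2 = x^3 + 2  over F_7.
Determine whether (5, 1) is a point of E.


Check whether y^2 = x^3 + 0 x + 2 (mod 7) for (x, y) = (5, 1).
LHS: y^2 = 1^2 mod 7 = 1
RHS: x^3 + 0 x + 2 = 5^3 + 0*5 + 2 mod 7 = 1
LHS = RHS

Yes, on the curve


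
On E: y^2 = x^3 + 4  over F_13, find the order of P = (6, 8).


Compute successive multiples of P until we hit O:
  1P = (6, 8)
  2P = (10, 4)
  3P = (11, 10)
  4P = (5, 8)
  5P = (2, 5)
  6P = (8, 10)
  7P = (0, 11)
  8P = (4, 4)
  ... (continuing to 21P)
  21P = O

ord(P) = 21


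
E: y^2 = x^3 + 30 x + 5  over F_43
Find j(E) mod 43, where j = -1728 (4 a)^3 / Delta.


Delta = -16(4 a^3 + 27 b^2) mod 43 = 34
-1728 * (4 a)^3 = -1728 * (4*30)^3 mod 43 = 27
j = 27 * 34^(-1) mod 43 = 40

j = 40 (mod 43)


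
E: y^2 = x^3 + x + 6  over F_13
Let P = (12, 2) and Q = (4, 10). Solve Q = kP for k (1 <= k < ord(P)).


Enumerate multiples of P until we hit Q = (4, 10):
  1P = (12, 2)
  2P = (3, 7)
  3P = (2, 4)
  4P = (11, 3)
  5P = (4, 3)
  6P = (9, 9)
  7P = (9, 4)
  8P = (4, 10)
Match found at i = 8.

k = 8


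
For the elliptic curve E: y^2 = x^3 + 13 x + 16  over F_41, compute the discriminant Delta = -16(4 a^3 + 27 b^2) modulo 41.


4 a^3 + 27 b^2 = 4*13^3 + 27*16^2 = 8788 + 6912 = 15700
Delta = -16 * (15700) = -251200
Delta mod 41 = 7

Delta = 7 (mod 41)


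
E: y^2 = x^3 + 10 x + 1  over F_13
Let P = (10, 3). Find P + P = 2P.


Doubling: s = (3 x1^2 + a) / (2 y1)
s = (3*10^2 + 10) / (2*3) mod 13 = 4
x3 = s^2 - 2 x1 mod 13 = 4^2 - 2*10 = 9
y3 = s (x1 - x3) - y1 mod 13 = 4 * (10 - 9) - 3 = 1

2P = (9, 1)


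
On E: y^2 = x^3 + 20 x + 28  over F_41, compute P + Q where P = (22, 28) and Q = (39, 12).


P != Q, so use the chord formula.
s = (y2 - y1) / (x2 - x1) = (25) / (17) mod 41 = 28
x3 = s^2 - x1 - x2 mod 41 = 28^2 - 22 - 39 = 26
y3 = s (x1 - x3) - y1 mod 41 = 28 * (22 - 26) - 28 = 24

P + Q = (26, 24)


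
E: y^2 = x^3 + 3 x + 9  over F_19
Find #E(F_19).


For each x in F_19, count y with y^2 = x^3 + 3 x + 9 mod 19:
  x = 0: RHS = 9, y in [3, 16]  -> 2 point(s)
  x = 2: RHS = 4, y in [2, 17]  -> 2 point(s)
  x = 3: RHS = 7, y in [8, 11]  -> 2 point(s)
  x = 4: RHS = 9, y in [3, 16]  -> 2 point(s)
  x = 5: RHS = 16, y in [4, 15]  -> 2 point(s)
  x = 9: RHS = 5, y in [9, 10]  -> 2 point(s)
  x = 11: RHS = 5, y in [9, 10]  -> 2 point(s)
  x = 12: RHS = 6, y in [5, 14]  -> 2 point(s)
  x = 15: RHS = 9, y in [3, 16]  -> 2 point(s)
  x = 16: RHS = 11, y in [7, 12]  -> 2 point(s)
  x = 18: RHS = 5, y in [9, 10]  -> 2 point(s)
Affine points: 22. Add the point at infinity: total = 23.

#E(F_19) = 23


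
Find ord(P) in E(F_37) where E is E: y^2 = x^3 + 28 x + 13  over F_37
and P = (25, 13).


Compute successive multiples of P until we hit O:
  1P = (25, 13)
  2P = (20, 10)
  3P = (19, 35)
  4P = (27, 19)
  5P = (31, 6)
  6P = (6, 8)
  7P = (32, 28)
  8P = (8, 34)
  ... (continuing to 32P)
  32P = O

ord(P) = 32


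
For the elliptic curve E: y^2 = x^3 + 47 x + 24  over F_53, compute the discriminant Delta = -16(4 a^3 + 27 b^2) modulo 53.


4 a^3 + 27 b^2 = 4*47^3 + 27*24^2 = 415292 + 15552 = 430844
Delta = -16 * (430844) = -6893504
Delta mod 53 = 47

Delta = 47 (mod 53)


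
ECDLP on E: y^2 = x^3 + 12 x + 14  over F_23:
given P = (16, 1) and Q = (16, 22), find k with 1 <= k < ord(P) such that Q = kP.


Enumerate multiples of P until we hit Q = (16, 22):
  1P = (16, 1)
  2P = (15, 21)
  3P = (1, 21)
  4P = (18, 17)
  5P = (7, 2)
  6P = (2, 0)
  7P = (7, 21)
  8P = (18, 6)
  9P = (1, 2)
  10P = (15, 2)
  11P = (16, 22)
Match found at i = 11.

k = 11


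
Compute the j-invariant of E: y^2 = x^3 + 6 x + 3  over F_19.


Delta = -16(4 a^3 + 27 b^2) mod 19 = 15
-1728 * (4 a)^3 = -1728 * (4*6)^3 mod 19 = 11
j = 11 * 15^(-1) mod 19 = 2

j = 2 (mod 19)


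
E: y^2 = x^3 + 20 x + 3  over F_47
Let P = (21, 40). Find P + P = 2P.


Doubling: s = (3 x1^2 + a) / (2 y1)
s = (3*21^2 + 20) / (2*40) mod 47 = 35
x3 = s^2 - 2 x1 mod 47 = 35^2 - 2*21 = 8
y3 = s (x1 - x3) - y1 mod 47 = 35 * (21 - 8) - 40 = 39

2P = (8, 39)


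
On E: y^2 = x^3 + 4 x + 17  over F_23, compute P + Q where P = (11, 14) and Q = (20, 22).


P != Q, so use the chord formula.
s = (y2 - y1) / (x2 - x1) = (8) / (9) mod 23 = 6
x3 = s^2 - x1 - x2 mod 23 = 6^2 - 11 - 20 = 5
y3 = s (x1 - x3) - y1 mod 23 = 6 * (11 - 5) - 14 = 22

P + Q = (5, 22)


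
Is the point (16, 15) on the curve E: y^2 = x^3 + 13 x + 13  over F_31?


Check whether y^2 = x^3 + 13 x + 13 (mod 31) for (x, y) = (16, 15).
LHS: y^2 = 15^2 mod 31 = 8
RHS: x^3 + 13 x + 13 = 16^3 + 13*16 + 13 mod 31 = 8
LHS = RHS

Yes, on the curve


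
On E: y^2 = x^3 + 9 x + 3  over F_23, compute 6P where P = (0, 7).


k = 6 = 110_2 (binary, LSB first: 011)
Double-and-add from P = (0, 7):
  bit 0 = 0: acc unchanged = O
  bit 1 = 1: acc = O + (1, 17) = (1, 17)
  bit 2 = 1: acc = (1, 17) + (22, 4) = (2, 11)

6P = (2, 11)


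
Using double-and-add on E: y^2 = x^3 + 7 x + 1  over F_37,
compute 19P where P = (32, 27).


k = 19 = 10011_2 (binary, LSB first: 11001)
Double-and-add from P = (32, 27):
  bit 0 = 1: acc = O + (32, 27) = (32, 27)
  bit 1 = 1: acc = (32, 27) + (22, 6) = (27, 2)
  bit 2 = 0: acc unchanged = (27, 2)
  bit 3 = 0: acc unchanged = (27, 2)
  bit 4 = 1: acc = (27, 2) + (16, 18) = (27, 35)

19P = (27, 35)


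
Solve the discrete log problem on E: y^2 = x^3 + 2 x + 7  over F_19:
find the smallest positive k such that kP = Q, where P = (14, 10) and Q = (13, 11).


Enumerate multiples of P until we hit Q = (13, 11):
  1P = (14, 10)
  2P = (11, 12)
  3P = (5, 3)
  4P = (6, 11)
  5P = (10, 18)
  6P = (18, 17)
  7P = (15, 12)
  8P = (13, 11)
Match found at i = 8.

k = 8


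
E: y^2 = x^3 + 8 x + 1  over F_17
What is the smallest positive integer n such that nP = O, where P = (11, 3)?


Compute successive multiples of P until we hit O:
  1P = (11, 3)
  2P = (8, 4)
  3P = (0, 16)
  4P = (14, 16)
  5P = (7, 3)
  6P = (16, 14)
  7P = (3, 1)
  8P = (2, 12)
  ... (continuing to 19P)
  19P = O

ord(P) = 19


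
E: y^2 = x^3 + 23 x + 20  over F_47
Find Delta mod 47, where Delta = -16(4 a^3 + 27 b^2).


4 a^3 + 27 b^2 = 4*23^3 + 27*20^2 = 48668 + 10800 = 59468
Delta = -16 * (59468) = -951488
Delta mod 47 = 27

Delta = 27 (mod 47)


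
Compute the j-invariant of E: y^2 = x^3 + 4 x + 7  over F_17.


Delta = -16(4 a^3 + 27 b^2) mod 17 = 15
-1728 * (4 a)^3 = -1728 * (4*4)^3 mod 17 = 11
j = 11 * 15^(-1) mod 17 = 3

j = 3 (mod 17)


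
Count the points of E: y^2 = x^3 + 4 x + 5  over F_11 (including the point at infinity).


For each x in F_11, count y with y^2 = x^3 + 4 x + 5 mod 11:
  x = 0: RHS = 5, y in [4, 7]  -> 2 point(s)
  x = 3: RHS = 0, y in [0]  -> 1 point(s)
  x = 6: RHS = 3, y in [5, 6]  -> 2 point(s)
  x = 9: RHS = 0, y in [0]  -> 1 point(s)
  x = 10: RHS = 0, y in [0]  -> 1 point(s)
Affine points: 7. Add the point at infinity: total = 8.

#E(F_11) = 8


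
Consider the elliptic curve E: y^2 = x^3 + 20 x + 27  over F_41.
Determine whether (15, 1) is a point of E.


Check whether y^2 = x^3 + 20 x + 27 (mod 41) for (x, y) = (15, 1).
LHS: y^2 = 1^2 mod 41 = 1
RHS: x^3 + 20 x + 27 = 15^3 + 20*15 + 27 mod 41 = 12
LHS != RHS

No, not on the curve


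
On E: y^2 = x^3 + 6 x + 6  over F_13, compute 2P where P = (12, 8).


Doubling: s = (3 x1^2 + a) / (2 y1)
s = (3*12^2 + 6) / (2*8) mod 13 = 3
x3 = s^2 - 2 x1 mod 13 = 3^2 - 2*12 = 11
y3 = s (x1 - x3) - y1 mod 13 = 3 * (12 - 11) - 8 = 8

2P = (11, 8)


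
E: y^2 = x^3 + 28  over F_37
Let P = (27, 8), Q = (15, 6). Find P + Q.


P != Q, so use the chord formula.
s = (y2 - y1) / (x2 - x1) = (35) / (25) mod 37 = 31
x3 = s^2 - x1 - x2 mod 37 = 31^2 - 27 - 15 = 31
y3 = s (x1 - x3) - y1 mod 37 = 31 * (27 - 31) - 8 = 16

P + Q = (31, 16)


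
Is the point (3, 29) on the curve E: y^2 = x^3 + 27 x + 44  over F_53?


Check whether y^2 = x^3 + 27 x + 44 (mod 53) for (x, y) = (3, 29).
LHS: y^2 = 29^2 mod 53 = 46
RHS: x^3 + 27 x + 44 = 3^3 + 27*3 + 44 mod 53 = 46
LHS = RHS

Yes, on the curve


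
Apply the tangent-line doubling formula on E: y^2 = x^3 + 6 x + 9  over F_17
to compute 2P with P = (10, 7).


Doubling: s = (3 x1^2 + a) / (2 y1)
s = (3*10^2 + 6) / (2*7) mod 17 = 0
x3 = s^2 - 2 x1 mod 17 = 0^2 - 2*10 = 14
y3 = s (x1 - x3) - y1 mod 17 = 0 * (10 - 14) - 7 = 10

2P = (14, 10)


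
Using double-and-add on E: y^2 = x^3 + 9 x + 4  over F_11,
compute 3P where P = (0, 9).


k = 3 = 11_2 (binary, LSB first: 11)
Double-and-add from P = (0, 9):
  bit 0 = 1: acc = O + (0, 9) = (0, 9)
  bit 1 = 1: acc = (0, 9) + (3, 6) = (9, 0)

3P = (9, 0)


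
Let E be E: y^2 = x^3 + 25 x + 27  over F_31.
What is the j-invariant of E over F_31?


Delta = -16(4 a^3 + 27 b^2) mod 31 = 30
-1728 * (4 a)^3 = -1728 * (4*25)^3 mod 31 = 16
j = 16 * 30^(-1) mod 31 = 15

j = 15 (mod 31)
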